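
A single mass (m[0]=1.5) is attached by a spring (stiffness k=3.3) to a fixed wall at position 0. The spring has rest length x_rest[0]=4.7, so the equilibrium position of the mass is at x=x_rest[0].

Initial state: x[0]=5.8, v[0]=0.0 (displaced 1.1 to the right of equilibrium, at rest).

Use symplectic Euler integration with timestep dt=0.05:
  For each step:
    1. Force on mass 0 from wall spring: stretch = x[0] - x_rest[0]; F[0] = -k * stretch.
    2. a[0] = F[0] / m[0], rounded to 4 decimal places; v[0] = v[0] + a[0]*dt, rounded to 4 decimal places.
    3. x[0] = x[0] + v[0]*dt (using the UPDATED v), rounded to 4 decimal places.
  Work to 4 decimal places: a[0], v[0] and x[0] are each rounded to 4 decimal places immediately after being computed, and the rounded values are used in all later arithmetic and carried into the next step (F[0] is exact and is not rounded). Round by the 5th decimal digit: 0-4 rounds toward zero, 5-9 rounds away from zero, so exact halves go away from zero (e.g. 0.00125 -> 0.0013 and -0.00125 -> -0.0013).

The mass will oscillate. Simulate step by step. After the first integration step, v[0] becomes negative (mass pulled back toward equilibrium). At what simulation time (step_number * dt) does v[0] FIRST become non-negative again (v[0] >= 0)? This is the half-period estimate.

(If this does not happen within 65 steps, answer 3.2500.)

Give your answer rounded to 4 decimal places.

Answer: 2.1500

Derivation:
Step 0: x=[5.8000] v=[0.0000]
Step 1: x=[5.7940] v=[-0.1210]
Step 2: x=[5.7819] v=[-0.2413]
Step 3: x=[5.7639] v=[-0.3603]
Step 4: x=[5.7400] v=[-0.4773]
Step 5: x=[5.7104] v=[-0.5917]
Step 6: x=[5.6753] v=[-0.7028]
Step 7: x=[5.6348] v=[-0.8101]
Step 8: x=[5.5892] v=[-0.9129]
Step 9: x=[5.5387] v=[-1.0107]
Step 10: x=[5.4836] v=[-1.1030]
Step 11: x=[5.4241] v=[-1.1892]
Step 12: x=[5.3607] v=[-1.2689]
Step 13: x=[5.2936] v=[-1.3416]
Step 14: x=[5.2233] v=[-1.4069]
Step 15: x=[5.1501] v=[-1.4645]
Step 16: x=[5.0744] v=[-1.5140]
Step 17: x=[4.9966] v=[-1.5552]
Step 18: x=[4.9172] v=[-1.5878]
Step 19: x=[4.8366] v=[-1.6117]
Step 20: x=[4.7553] v=[-1.6267]
Step 21: x=[4.6737] v=[-1.6328]
Step 22: x=[4.5922] v=[-1.6299]
Step 23: x=[4.5113] v=[-1.6180]
Step 24: x=[4.4314] v=[-1.5972]
Step 25: x=[4.3530] v=[-1.5677]
Step 26: x=[4.2765] v=[-1.5295]
Step 27: x=[4.2024] v=[-1.4829]
Step 28: x=[4.1310] v=[-1.4282]
Step 29: x=[4.0627] v=[-1.3656]
Step 30: x=[3.9979] v=[-1.2955]
Step 31: x=[3.9370] v=[-1.2183]
Step 32: x=[3.8803] v=[-1.1344]
Step 33: x=[3.8281] v=[-1.0442]
Step 34: x=[3.7807] v=[-0.9483]
Step 35: x=[3.7383] v=[-0.8472]
Step 36: x=[3.7012] v=[-0.7414]
Step 37: x=[3.6696] v=[-0.6315]
Step 38: x=[3.6437] v=[-0.5182]
Step 39: x=[3.6236] v=[-0.4020]
Step 40: x=[3.6094] v=[-0.2836]
Step 41: x=[3.6012] v=[-0.1636]
Step 42: x=[3.5991] v=[-0.0427]
Step 43: x=[3.6030] v=[0.0784]
First v>=0 after going negative at step 43, time=2.1500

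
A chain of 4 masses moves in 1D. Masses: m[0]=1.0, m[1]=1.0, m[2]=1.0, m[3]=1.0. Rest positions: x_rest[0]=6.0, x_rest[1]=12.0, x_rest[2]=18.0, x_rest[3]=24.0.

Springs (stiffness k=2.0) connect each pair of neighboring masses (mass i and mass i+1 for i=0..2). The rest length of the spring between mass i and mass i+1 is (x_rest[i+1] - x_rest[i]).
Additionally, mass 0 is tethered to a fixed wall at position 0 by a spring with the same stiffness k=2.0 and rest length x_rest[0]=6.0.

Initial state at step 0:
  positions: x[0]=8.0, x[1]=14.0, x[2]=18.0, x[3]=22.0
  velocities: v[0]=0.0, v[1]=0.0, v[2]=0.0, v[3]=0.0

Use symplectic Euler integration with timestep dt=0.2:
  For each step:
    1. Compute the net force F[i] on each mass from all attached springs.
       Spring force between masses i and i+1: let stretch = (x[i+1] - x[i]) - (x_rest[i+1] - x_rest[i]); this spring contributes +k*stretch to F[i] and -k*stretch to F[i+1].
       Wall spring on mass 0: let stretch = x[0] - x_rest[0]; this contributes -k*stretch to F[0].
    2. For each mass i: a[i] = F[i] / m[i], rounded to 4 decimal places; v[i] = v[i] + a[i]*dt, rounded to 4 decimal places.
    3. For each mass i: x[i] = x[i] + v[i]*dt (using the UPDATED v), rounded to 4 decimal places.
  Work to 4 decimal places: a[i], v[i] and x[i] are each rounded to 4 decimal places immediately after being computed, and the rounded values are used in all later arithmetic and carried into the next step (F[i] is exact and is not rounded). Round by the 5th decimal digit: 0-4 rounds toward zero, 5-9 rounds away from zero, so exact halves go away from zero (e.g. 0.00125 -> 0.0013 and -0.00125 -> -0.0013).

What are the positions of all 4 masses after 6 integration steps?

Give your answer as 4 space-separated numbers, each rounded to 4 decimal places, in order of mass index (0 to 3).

Answer: 5.4535 11.4535 18.0000 24.5465

Derivation:
Step 0: x=[8.0000 14.0000 18.0000 22.0000] v=[0.0000 0.0000 0.0000 0.0000]
Step 1: x=[7.8400 13.8400 18.0000 22.1600] v=[-0.8000 -0.8000 0.0000 0.8000]
Step 2: x=[7.5328 13.5328 18.0000 22.4672] v=[-1.5360 -1.5360 0.0000 1.5360]
Step 3: x=[7.1030 13.1030 18.0000 22.8970] v=[-2.1491 -2.1491 0.0000 2.1491]
Step 4: x=[6.5849 12.5849 18.0000 23.4151] v=[-2.5903 -2.5903 0.0000 2.5903]
Step 5: x=[6.0200 12.0200 18.0000 23.9800] v=[-2.8243 -2.8243 0.0000 2.8243]
Step 6: x=[5.4535 11.4535 18.0000 24.5465] v=[-2.8323 -2.8323 0.0000 2.8323]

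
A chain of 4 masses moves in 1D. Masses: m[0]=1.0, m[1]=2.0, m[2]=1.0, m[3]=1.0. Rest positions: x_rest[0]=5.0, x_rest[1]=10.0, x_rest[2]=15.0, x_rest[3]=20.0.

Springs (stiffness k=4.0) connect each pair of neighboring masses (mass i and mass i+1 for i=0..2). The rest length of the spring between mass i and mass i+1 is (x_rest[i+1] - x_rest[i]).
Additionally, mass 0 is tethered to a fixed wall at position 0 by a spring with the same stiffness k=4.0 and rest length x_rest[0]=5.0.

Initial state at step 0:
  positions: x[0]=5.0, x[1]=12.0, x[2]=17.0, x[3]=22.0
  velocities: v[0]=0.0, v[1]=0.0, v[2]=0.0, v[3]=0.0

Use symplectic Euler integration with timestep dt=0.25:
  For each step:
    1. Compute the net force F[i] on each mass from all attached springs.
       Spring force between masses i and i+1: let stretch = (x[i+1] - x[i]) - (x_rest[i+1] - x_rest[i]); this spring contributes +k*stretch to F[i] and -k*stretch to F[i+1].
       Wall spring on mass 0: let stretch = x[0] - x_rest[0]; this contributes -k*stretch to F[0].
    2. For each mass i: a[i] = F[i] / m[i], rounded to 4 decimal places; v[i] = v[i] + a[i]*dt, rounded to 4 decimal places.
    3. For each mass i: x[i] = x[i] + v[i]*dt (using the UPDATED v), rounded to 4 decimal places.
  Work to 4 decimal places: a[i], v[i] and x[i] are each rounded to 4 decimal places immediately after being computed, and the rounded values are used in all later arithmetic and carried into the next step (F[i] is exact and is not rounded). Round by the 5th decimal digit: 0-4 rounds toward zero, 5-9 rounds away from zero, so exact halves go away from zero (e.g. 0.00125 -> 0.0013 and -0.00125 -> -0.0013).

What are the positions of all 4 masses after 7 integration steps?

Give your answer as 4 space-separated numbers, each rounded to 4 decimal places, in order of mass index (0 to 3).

Step 0: x=[5.0000 12.0000 17.0000 22.0000] v=[0.0000 0.0000 0.0000 0.0000]
Step 1: x=[5.5000 11.7500 17.0000 22.0000] v=[2.0000 -1.0000 0.0000 0.0000]
Step 2: x=[6.1875 11.3750 16.9375 22.0000] v=[2.7500 -1.5000 -0.2500 0.0000]
Step 3: x=[6.6250 11.0469 16.7500 21.9844] v=[1.7500 -1.3125 -0.7500 -0.0625]
Step 4: x=[6.5117 10.8789 16.4453 21.9102] v=[-0.4531 -0.6719 -1.2187 -0.2969]
Step 5: x=[5.8623 10.8608 16.1153 21.7198] v=[-2.5976 -0.0723 -1.3202 -0.7618]
Step 6: x=[4.9970 10.8747 15.8728 21.3782] v=[-3.4614 0.0557 -0.9702 -1.3663]
Step 7: x=[4.3518 10.7787 15.7571 20.9103] v=[-2.5807 -0.3841 -0.4629 -1.8717]

Answer: 4.3518 10.7787 15.7571 20.9103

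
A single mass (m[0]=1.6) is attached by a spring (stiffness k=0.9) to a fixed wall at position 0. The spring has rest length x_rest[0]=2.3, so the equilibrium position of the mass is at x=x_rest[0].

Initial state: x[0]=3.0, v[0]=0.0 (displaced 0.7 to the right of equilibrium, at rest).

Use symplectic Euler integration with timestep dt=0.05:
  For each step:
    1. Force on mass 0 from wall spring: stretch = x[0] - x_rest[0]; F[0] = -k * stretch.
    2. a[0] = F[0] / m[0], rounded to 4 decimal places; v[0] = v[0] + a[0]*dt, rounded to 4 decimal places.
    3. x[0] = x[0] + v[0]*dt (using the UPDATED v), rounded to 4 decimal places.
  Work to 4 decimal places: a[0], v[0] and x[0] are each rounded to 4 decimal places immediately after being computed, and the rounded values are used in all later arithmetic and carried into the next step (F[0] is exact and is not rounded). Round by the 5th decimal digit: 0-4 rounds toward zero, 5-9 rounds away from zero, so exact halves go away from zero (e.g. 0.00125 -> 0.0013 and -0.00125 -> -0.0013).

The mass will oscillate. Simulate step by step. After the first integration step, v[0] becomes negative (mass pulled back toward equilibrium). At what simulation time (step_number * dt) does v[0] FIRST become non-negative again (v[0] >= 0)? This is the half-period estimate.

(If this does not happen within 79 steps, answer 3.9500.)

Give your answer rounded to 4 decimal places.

Step 0: x=[3.0000] v=[0.0000]
Step 1: x=[2.9990] v=[-0.0197]
Step 2: x=[2.9970] v=[-0.0394]
Step 3: x=[2.9941] v=[-0.0590]
Step 4: x=[2.9902] v=[-0.0785]
Step 5: x=[2.9853] v=[-0.0979]
Step 6: x=[2.9794] v=[-0.1172]
Step 7: x=[2.9726] v=[-0.1363]
Step 8: x=[2.9648] v=[-0.1552]
Step 9: x=[2.9561] v=[-0.1739]
Step 10: x=[2.9465] v=[-0.1924]
Step 11: x=[2.9360] v=[-0.2106]
Step 12: x=[2.9246] v=[-0.2285]
Step 13: x=[2.9123] v=[-0.2461]
Step 14: x=[2.8991] v=[-0.2633]
Step 15: x=[2.8851] v=[-0.2802]
Step 16: x=[2.8703] v=[-0.2967]
Step 17: x=[2.8547] v=[-0.3127]
Step 18: x=[2.8383] v=[-0.3283]
Step 19: x=[2.8211] v=[-0.3434]
Step 20: x=[2.8032] v=[-0.3581]
Step 21: x=[2.7846] v=[-0.3723]
Step 22: x=[2.7653] v=[-0.3859]
Step 23: x=[2.7454] v=[-0.3990]
Step 24: x=[2.7248] v=[-0.4115]
Step 25: x=[2.7036] v=[-0.4235]
Step 26: x=[2.6819] v=[-0.4349]
Step 27: x=[2.6596] v=[-0.4456]
Step 28: x=[2.6368] v=[-0.4557]
Step 29: x=[2.6135] v=[-0.4652]
Step 30: x=[2.5898] v=[-0.4740]
Step 31: x=[2.5657] v=[-0.4822]
Step 32: x=[2.5412] v=[-0.4897]
Step 33: x=[2.5164] v=[-0.4965]
Step 34: x=[2.4913] v=[-0.5026]
Step 35: x=[2.4659] v=[-0.5080]
Step 36: x=[2.4403] v=[-0.5127]
Step 37: x=[2.4145] v=[-0.5166]
Step 38: x=[2.3885] v=[-0.5198]
Step 39: x=[2.3624] v=[-0.5223]
Step 40: x=[2.3362] v=[-0.5241]
Step 41: x=[2.3099] v=[-0.5251]
Step 42: x=[2.2836] v=[-0.5254]
Step 43: x=[2.2574] v=[-0.5249]
Step 44: x=[2.2312] v=[-0.5237]
Step 45: x=[2.2051] v=[-0.5218]
Step 46: x=[2.1791] v=[-0.5191]
Step 47: x=[2.1533] v=[-0.5157]
Step 48: x=[2.1277] v=[-0.5116]
Step 49: x=[2.1024] v=[-0.5068]
Step 50: x=[2.0773] v=[-0.5012]
Step 51: x=[2.0526] v=[-0.4949]
Step 52: x=[2.0282] v=[-0.4879]
Step 53: x=[2.0042] v=[-0.4803]
Step 54: x=[1.9806] v=[-0.4720]
Step 55: x=[1.9575] v=[-0.4630]
Step 56: x=[1.9348] v=[-0.4534]
Step 57: x=[1.9126] v=[-0.4431]
Step 58: x=[1.8910] v=[-0.4322]
Step 59: x=[1.8700] v=[-0.4207]
Step 60: x=[1.8496] v=[-0.4086]
Step 61: x=[1.8298] v=[-0.3959]
Step 62: x=[1.8107] v=[-0.3827]
Step 63: x=[1.7923] v=[-0.3689]
Step 64: x=[1.7746] v=[-0.3546]
Step 65: x=[1.7576] v=[-0.3398]
Step 66: x=[1.7414] v=[-0.3245]
Step 67: x=[1.7260] v=[-0.3088]
Step 68: x=[1.7114] v=[-0.2927]
Step 69: x=[1.6976] v=[-0.2761]
Step 70: x=[1.6846] v=[-0.2592]
Step 71: x=[1.6725] v=[-0.2419]
Step 72: x=[1.6613] v=[-0.2243]
Step 73: x=[1.6510] v=[-0.2063]
Step 74: x=[1.6416] v=[-0.1880]
Step 75: x=[1.6331] v=[-0.1695]
Step 76: x=[1.6256] v=[-0.1507]
Step 77: x=[1.6190] v=[-0.1317]
Step 78: x=[1.6134] v=[-0.1125]
Step 79: x=[1.6087] v=[-0.0932]
v[0] did not become non-negative within 79 steps; using fallback time=3.9500

Answer: 3.9500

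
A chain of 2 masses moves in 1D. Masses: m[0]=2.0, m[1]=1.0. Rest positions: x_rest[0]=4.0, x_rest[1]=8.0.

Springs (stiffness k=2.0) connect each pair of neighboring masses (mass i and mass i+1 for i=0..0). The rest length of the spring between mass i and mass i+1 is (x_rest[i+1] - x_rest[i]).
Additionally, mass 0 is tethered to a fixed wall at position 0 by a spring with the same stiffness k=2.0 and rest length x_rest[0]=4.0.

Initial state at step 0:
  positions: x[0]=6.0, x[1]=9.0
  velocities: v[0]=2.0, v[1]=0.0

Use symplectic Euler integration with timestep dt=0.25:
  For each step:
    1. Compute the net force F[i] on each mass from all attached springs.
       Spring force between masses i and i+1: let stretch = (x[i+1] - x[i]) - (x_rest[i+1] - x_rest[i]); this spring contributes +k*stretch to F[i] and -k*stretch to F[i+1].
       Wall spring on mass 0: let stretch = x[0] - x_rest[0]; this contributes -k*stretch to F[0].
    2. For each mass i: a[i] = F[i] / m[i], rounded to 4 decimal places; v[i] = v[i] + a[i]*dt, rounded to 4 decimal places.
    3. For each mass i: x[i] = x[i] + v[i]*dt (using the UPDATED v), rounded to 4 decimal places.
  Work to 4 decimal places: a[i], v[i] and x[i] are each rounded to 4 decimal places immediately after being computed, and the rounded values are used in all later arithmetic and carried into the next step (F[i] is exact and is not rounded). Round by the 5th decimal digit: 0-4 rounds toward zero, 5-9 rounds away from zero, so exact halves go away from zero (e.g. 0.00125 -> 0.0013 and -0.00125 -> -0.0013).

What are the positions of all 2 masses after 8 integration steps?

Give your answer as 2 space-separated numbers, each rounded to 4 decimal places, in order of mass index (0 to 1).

Step 0: x=[6.0000 9.0000] v=[2.0000 0.0000]
Step 1: x=[6.3125 9.1250] v=[1.2500 0.5000]
Step 2: x=[6.4063 9.3985] v=[0.3750 1.0938]
Step 3: x=[6.2867 9.7979] v=[-0.4785 1.5977]
Step 4: x=[5.9936 10.2584] v=[-1.1724 1.8421]
Step 5: x=[5.5925 10.6858] v=[-1.6046 1.7097]
Step 6: x=[5.1602 10.9766] v=[-1.7294 1.1631]
Step 7: x=[4.7689 11.0403] v=[-1.5654 0.2549]
Step 8: x=[4.4715 10.8201] v=[-1.1898 -0.8808]

Answer: 4.4715 10.8201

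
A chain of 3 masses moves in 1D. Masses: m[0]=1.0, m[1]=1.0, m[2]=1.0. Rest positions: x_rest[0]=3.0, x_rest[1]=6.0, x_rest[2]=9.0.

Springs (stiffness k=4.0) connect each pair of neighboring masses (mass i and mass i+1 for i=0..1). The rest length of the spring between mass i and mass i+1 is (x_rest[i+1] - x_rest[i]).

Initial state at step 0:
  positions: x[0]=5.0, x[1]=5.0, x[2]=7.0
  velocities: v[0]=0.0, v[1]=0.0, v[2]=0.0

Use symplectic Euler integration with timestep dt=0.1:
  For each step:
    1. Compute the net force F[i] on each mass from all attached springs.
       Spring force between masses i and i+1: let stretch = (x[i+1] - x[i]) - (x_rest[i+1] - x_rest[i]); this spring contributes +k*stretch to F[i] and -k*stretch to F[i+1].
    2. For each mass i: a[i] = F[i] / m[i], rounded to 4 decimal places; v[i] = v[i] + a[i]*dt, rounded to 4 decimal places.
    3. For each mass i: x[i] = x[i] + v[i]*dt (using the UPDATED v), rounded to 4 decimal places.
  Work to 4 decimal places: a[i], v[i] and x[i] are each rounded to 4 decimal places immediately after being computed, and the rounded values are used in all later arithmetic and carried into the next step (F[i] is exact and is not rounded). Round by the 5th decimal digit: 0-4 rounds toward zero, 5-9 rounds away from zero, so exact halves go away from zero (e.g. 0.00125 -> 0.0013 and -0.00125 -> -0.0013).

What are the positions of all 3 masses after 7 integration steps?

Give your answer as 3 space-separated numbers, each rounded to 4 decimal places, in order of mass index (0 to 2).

Answer: 2.5120 6.2507 8.2376

Derivation:
Step 0: x=[5.0000 5.0000 7.0000] v=[0.0000 0.0000 0.0000]
Step 1: x=[4.8800 5.0800 7.0400] v=[-1.2000 0.8000 0.4000]
Step 2: x=[4.6480 5.2304 7.1216] v=[-2.3200 1.5040 0.8160]
Step 3: x=[4.3193 5.4332 7.2476] v=[-3.2870 2.0275 1.2595]
Step 4: x=[3.9152 5.6640 7.4210] v=[-4.0414 2.3077 1.7337]
Step 5: x=[3.4610 5.8951 7.6441] v=[-4.5419 2.3110 2.2309]
Step 6: x=[2.9842 6.0988 7.9172] v=[-4.7683 2.0370 2.7313]
Step 7: x=[2.5120 6.2507 8.2376] v=[-4.7225 1.5185 3.2039]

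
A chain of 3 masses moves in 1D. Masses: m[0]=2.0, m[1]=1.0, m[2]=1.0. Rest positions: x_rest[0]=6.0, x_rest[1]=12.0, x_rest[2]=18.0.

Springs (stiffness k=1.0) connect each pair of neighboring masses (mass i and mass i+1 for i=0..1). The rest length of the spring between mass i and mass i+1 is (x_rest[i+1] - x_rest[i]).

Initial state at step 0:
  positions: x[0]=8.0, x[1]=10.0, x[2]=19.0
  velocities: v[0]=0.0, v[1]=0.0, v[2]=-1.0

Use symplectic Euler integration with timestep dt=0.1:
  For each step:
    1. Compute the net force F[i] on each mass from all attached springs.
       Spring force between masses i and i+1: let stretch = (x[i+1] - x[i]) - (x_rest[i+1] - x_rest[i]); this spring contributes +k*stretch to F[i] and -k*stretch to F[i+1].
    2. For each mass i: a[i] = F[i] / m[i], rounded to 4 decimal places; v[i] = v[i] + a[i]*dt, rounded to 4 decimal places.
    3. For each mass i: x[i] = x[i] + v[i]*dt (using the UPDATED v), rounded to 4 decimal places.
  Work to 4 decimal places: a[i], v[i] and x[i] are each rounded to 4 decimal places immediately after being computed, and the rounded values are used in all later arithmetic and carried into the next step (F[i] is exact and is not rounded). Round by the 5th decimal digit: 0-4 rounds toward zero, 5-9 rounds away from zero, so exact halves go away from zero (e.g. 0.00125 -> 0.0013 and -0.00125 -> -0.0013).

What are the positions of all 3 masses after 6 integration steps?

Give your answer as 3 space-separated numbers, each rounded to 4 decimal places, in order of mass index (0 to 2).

Step 0: x=[8.0000 10.0000 19.0000] v=[0.0000 0.0000 -1.0000]
Step 1: x=[7.9800 10.0700 18.8700] v=[-0.2000 0.7000 -1.3000]
Step 2: x=[7.9405 10.2071 18.7120] v=[-0.3955 1.3710 -1.5800]
Step 3: x=[7.8823 10.4066 18.5290] v=[-0.5822 1.9948 -1.8305]
Step 4: x=[7.8067 10.6621 18.3247] v=[-0.7560 2.5546 -2.0427]
Step 5: x=[7.7154 10.9656 18.1038] v=[-0.9132 3.0353 -2.2090]
Step 6: x=[7.6103 11.3080 17.8715] v=[-1.0507 3.4241 -2.3228]

Answer: 7.6103 11.3080 17.8715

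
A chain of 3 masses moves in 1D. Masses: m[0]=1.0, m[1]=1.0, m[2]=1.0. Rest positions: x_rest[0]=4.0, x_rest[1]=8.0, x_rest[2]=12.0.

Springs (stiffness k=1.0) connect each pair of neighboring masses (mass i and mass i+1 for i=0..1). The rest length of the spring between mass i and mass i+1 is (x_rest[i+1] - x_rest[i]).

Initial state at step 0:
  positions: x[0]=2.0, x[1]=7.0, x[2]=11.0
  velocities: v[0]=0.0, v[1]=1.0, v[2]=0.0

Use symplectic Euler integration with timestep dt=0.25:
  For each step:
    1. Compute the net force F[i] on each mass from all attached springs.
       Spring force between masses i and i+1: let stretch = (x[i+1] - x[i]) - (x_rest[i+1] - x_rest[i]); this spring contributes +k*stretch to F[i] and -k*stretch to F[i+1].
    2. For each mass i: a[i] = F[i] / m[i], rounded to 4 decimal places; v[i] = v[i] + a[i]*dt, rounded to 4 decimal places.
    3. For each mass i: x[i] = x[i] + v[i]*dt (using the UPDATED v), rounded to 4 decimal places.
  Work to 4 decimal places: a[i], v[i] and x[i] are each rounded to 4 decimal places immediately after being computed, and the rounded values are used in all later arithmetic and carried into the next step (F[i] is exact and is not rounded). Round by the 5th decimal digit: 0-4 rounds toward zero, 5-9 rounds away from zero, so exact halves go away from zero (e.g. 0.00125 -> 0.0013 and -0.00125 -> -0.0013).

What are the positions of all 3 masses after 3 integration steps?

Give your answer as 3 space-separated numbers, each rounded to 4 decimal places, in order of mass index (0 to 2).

Answer: 2.3967 7.3123 11.0410

Derivation:
Step 0: x=[2.0000 7.0000 11.0000] v=[0.0000 1.0000 0.0000]
Step 1: x=[2.0625 7.1875 11.0000] v=[0.2500 0.7500 0.0000]
Step 2: x=[2.1953 7.2930 11.0117] v=[0.5313 0.4219 0.0469]
Step 3: x=[2.3967 7.3123 11.0410] v=[0.8057 0.0772 0.1172]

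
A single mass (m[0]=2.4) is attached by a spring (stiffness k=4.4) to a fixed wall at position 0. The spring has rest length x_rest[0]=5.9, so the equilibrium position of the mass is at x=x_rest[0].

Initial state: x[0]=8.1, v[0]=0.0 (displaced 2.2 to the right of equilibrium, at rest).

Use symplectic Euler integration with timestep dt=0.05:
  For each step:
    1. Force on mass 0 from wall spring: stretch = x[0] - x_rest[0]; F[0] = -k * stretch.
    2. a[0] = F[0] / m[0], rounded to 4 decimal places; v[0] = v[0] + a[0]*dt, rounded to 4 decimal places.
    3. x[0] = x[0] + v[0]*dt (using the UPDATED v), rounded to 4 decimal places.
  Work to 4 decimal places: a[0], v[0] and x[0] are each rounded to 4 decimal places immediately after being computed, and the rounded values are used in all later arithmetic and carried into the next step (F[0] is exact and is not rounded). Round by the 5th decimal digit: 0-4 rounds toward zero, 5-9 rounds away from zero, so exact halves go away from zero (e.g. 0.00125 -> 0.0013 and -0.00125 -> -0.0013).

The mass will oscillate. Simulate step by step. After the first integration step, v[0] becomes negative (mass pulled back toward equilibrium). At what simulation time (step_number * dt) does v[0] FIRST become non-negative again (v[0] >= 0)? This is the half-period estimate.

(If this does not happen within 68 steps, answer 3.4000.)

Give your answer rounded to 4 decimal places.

Step 0: x=[8.1000] v=[0.0000]
Step 1: x=[8.0899] v=[-0.2017]
Step 2: x=[8.0698] v=[-0.4024]
Step 3: x=[8.0397] v=[-0.6013]
Step 4: x=[7.9998] v=[-0.7974]
Step 5: x=[7.9503] v=[-0.9899]
Step 6: x=[7.8914] v=[-1.1778]
Step 7: x=[7.8234] v=[-1.3603]
Step 8: x=[7.7466] v=[-1.5366]
Step 9: x=[7.6613] v=[-1.7059]
Step 10: x=[7.5679] v=[-1.8674]
Step 11: x=[7.4669] v=[-2.0203]
Step 12: x=[7.3587] v=[-2.1639]
Step 13: x=[7.2438] v=[-2.2976]
Step 14: x=[7.1228] v=[-2.4208]
Step 15: x=[6.9962] v=[-2.5329]
Step 16: x=[6.8645] v=[-2.6334]
Step 17: x=[6.7284] v=[-2.7218]
Step 18: x=[6.5885] v=[-2.7977]
Step 19: x=[6.4455] v=[-2.8608]
Step 20: x=[6.3000] v=[-2.9108]
Step 21: x=[6.1526] v=[-2.9475]
Step 22: x=[6.0041] v=[-2.9707]
Step 23: x=[5.8551] v=[-2.9802]
Step 24: x=[5.7063] v=[-2.9761]
Step 25: x=[5.5584] v=[-2.9583]
Step 26: x=[5.4121] v=[-2.9270]
Step 27: x=[5.2680] v=[-2.8823]
Step 28: x=[5.1268] v=[-2.8244]
Step 29: x=[4.9891] v=[-2.7535]
Step 30: x=[4.8556] v=[-2.6700]
Step 31: x=[4.7269] v=[-2.5743]
Step 32: x=[4.6036] v=[-2.4668]
Step 33: x=[4.4862] v=[-2.3480]
Step 34: x=[4.3753] v=[-2.2184]
Step 35: x=[4.2714] v=[-2.0786]
Step 36: x=[4.1749] v=[-1.9293]
Step 37: x=[4.0863] v=[-1.7712]
Step 38: x=[4.0061] v=[-1.6049]
Step 39: x=[3.9345] v=[-1.4313]
Step 40: x=[3.8719] v=[-1.2511]
Step 41: x=[3.8186] v=[-1.0652]
Step 42: x=[3.7749] v=[-0.8744]
Step 43: x=[3.7409] v=[-0.6796]
Step 44: x=[3.7168] v=[-0.4817]
Step 45: x=[3.7027] v=[-0.2816]
Step 46: x=[3.6987] v=[-0.0802]
Step 47: x=[3.7048] v=[0.1216]
First v>=0 after going negative at step 47, time=2.3500

Answer: 2.3500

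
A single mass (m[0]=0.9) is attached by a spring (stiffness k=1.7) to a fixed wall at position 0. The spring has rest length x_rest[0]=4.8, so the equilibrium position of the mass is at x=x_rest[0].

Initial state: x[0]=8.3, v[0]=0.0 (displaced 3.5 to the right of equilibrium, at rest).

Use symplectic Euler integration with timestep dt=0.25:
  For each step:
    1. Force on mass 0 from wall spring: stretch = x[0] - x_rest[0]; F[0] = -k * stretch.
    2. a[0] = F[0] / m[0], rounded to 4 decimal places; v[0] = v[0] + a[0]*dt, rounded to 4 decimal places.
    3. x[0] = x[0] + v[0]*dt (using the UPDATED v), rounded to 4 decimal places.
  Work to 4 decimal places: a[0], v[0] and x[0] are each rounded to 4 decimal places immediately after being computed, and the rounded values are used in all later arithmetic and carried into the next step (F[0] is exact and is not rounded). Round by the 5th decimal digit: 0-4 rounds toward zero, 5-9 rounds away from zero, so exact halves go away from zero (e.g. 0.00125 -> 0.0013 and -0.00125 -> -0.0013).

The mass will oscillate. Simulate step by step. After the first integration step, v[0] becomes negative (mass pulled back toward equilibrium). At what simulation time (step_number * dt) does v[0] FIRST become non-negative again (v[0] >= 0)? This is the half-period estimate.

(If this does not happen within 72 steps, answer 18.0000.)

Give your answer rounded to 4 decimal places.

Answer: 2.5000

Derivation:
Step 0: x=[8.3000] v=[0.0000]
Step 1: x=[7.8868] v=[-1.6528]
Step 2: x=[7.1092] v=[-3.1105]
Step 3: x=[6.0590] v=[-4.2010]
Step 4: x=[4.8601] v=[-4.7955]
Step 5: x=[3.6541] v=[-4.8239]
Step 6: x=[2.5834] v=[-4.2828]
Step 7: x=[1.7744] v=[-3.2361]
Step 8: x=[1.3226] v=[-1.8074]
Step 9: x=[1.2813] v=[-0.1653]
Step 10: x=[1.6554] v=[1.4963]
First v>=0 after going negative at step 10, time=2.5000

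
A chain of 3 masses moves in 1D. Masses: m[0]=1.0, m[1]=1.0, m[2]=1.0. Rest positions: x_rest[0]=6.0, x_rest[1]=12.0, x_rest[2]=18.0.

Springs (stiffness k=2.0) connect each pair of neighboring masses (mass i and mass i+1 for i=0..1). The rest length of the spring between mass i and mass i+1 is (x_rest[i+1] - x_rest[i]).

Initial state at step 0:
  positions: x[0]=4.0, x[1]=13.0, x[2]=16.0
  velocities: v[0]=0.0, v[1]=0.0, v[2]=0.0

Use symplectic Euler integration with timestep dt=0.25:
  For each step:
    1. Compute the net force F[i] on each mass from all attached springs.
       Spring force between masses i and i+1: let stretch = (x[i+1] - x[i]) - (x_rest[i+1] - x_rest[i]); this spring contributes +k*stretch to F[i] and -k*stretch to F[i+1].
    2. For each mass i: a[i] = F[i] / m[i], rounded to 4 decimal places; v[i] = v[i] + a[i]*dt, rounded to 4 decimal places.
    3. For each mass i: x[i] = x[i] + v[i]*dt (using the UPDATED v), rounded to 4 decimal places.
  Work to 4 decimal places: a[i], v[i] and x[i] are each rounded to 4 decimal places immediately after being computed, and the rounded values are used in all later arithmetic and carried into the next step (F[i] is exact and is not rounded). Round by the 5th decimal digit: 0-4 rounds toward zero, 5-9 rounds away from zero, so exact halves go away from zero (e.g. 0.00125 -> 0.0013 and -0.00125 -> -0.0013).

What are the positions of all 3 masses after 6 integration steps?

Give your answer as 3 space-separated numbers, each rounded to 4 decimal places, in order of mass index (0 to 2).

Step 0: x=[4.0000 13.0000 16.0000] v=[0.0000 0.0000 0.0000]
Step 1: x=[4.3750 12.2500 16.3750] v=[1.5000 -3.0000 1.5000]
Step 2: x=[4.9844 11.0313 16.9844] v=[2.4375 -4.8750 2.4375]
Step 3: x=[5.5997 9.8008 17.5997] v=[2.4610 -4.9219 2.4610]
Step 4: x=[5.9901 9.0201 17.9901] v=[1.5616 -3.1230 1.5616]
Step 5: x=[6.0093 8.9819 18.0093] v=[0.0766 -0.1530 0.0766]
Step 6: x=[5.6500 9.7005 17.6500] v=[-1.4371 2.8744 -1.4371]

Answer: 5.6500 9.7005 17.6500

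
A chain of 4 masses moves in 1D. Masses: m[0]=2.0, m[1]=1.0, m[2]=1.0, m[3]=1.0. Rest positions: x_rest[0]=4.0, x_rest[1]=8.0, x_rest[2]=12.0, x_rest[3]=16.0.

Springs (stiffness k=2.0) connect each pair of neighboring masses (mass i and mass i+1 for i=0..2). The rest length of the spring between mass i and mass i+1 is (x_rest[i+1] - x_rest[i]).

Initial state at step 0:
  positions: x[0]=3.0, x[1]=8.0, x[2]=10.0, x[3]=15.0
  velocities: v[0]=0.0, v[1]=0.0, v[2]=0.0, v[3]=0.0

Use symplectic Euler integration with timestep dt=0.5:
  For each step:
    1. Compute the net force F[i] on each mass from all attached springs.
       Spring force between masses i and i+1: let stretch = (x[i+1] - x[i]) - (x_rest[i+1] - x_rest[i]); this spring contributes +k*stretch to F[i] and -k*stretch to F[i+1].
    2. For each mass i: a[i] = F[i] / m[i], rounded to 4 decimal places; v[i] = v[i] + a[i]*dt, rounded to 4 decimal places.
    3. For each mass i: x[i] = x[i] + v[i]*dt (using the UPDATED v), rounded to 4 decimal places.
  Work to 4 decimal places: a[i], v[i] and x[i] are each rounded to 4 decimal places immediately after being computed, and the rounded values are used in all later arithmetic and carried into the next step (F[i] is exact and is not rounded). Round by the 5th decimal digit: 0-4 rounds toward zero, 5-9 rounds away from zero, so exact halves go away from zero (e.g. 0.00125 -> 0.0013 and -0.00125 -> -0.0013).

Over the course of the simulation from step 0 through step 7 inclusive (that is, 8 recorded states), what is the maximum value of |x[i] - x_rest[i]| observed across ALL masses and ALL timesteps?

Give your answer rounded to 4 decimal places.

Answer: 2.1718

Derivation:
Step 0: x=[3.0000 8.0000 10.0000 15.0000] v=[0.0000 0.0000 0.0000 0.0000]
Step 1: x=[3.2500 6.5000 11.5000 14.5000] v=[0.5000 -3.0000 3.0000 -1.0000]
Step 2: x=[3.3125 5.8750 12.0000 14.5000] v=[0.1250 -1.2500 1.0000 0.0000]
Step 3: x=[3.0156 7.0313 10.6875 15.2500] v=[-0.5938 2.3125 -2.6250 1.5000]
Step 4: x=[2.7226 8.0078 9.8282 15.7188] v=[-0.5860 1.9530 -1.7187 0.9375]
Step 5: x=[2.7509 7.2519 11.0040 15.2423] v=[0.0566 -1.5118 2.3515 -0.9531]
Step 6: x=[2.9045 6.1216 12.4229 14.6466] v=[0.3071 -2.2607 2.8377 -1.1914]
Step 7: x=[2.8623 6.5334 11.8030 14.9391] v=[-0.0844 0.8235 -1.2399 0.5849]
Max displacement = 2.1718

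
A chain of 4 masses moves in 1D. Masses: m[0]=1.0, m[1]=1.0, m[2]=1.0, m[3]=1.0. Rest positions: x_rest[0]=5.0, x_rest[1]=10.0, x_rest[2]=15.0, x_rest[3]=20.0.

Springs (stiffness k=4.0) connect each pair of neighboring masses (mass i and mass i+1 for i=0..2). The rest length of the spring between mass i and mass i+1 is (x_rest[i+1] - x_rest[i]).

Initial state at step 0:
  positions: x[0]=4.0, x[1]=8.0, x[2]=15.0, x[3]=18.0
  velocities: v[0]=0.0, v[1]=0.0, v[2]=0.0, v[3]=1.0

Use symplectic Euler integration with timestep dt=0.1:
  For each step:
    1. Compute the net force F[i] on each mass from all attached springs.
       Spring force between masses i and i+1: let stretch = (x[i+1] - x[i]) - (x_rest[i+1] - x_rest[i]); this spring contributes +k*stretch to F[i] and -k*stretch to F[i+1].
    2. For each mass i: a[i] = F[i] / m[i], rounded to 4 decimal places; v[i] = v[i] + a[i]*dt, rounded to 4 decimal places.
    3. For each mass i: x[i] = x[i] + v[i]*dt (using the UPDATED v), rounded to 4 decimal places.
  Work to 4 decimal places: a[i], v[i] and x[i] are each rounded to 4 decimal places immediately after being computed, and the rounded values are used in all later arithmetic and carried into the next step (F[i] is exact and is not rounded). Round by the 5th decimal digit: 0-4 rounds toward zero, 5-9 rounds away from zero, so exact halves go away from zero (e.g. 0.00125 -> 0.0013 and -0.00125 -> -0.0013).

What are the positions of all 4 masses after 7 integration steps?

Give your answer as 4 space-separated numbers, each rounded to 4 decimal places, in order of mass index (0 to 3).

Step 0: x=[4.0000 8.0000 15.0000 18.0000] v=[0.0000 0.0000 0.0000 1.0000]
Step 1: x=[3.9600 8.1200 14.8400 18.1800] v=[-0.4000 1.2000 -1.6000 1.8000]
Step 2: x=[3.8864 8.3424 14.5448 18.4264] v=[-0.7360 2.2240 -2.9520 2.4640]
Step 3: x=[3.7910 8.6347 14.1568 18.7175] v=[-0.9536 2.9226 -3.8803 2.9114]
Step 4: x=[3.6894 8.9541 13.7303 19.0262] v=[-1.0161 3.1940 -4.2649 3.0871]
Step 5: x=[3.5984 9.2540 13.3246 19.3231] v=[-0.9102 2.9986 -4.0570 2.9687]
Step 6: x=[3.5336 9.4905 12.9960 19.5800] v=[-0.6480 2.3646 -3.2858 2.5693]
Step 7: x=[3.5071 9.6289 12.7906 19.7736] v=[-0.2652 1.3840 -2.0544 1.9357]

Answer: 3.5071 9.6289 12.7906 19.7736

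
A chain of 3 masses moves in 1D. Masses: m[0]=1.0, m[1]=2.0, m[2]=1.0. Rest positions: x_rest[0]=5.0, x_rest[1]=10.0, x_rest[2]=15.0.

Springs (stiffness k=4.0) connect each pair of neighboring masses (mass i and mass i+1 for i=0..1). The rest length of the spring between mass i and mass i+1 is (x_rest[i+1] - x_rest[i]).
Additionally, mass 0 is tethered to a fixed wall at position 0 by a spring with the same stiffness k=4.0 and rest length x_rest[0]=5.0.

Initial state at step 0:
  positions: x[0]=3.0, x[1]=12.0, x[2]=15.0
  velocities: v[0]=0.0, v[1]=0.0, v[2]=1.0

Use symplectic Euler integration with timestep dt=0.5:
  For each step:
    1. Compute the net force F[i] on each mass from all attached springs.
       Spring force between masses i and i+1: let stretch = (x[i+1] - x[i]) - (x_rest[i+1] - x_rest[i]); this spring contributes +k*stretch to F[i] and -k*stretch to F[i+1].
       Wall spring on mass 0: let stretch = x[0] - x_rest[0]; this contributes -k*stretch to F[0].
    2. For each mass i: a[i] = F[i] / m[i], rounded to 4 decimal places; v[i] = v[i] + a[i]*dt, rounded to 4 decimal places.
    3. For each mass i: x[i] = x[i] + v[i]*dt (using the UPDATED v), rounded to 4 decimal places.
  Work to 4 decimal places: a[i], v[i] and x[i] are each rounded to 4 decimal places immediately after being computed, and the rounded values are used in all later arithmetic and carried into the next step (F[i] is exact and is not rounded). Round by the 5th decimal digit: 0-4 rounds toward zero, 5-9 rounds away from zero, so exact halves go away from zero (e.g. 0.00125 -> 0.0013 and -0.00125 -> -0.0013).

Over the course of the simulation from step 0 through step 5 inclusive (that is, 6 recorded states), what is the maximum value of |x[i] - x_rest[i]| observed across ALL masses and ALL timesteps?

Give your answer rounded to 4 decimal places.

Step 0: x=[3.0000 12.0000 15.0000] v=[0.0000 0.0000 1.0000]
Step 1: x=[9.0000 9.0000 17.5000] v=[12.0000 -6.0000 5.0000]
Step 2: x=[6.0000 10.2500 16.5000] v=[-6.0000 2.5000 -2.0000]
Step 3: x=[1.2500 12.5000 14.2500] v=[-9.5000 4.5000 -4.5000]
Step 4: x=[6.5000 10.0000 15.2500] v=[10.5000 -5.0000 2.0000]
Step 5: x=[8.7500 8.3750 16.0000] v=[4.5000 -3.2500 1.5000]
Max displacement = 4.0000

Answer: 4.0000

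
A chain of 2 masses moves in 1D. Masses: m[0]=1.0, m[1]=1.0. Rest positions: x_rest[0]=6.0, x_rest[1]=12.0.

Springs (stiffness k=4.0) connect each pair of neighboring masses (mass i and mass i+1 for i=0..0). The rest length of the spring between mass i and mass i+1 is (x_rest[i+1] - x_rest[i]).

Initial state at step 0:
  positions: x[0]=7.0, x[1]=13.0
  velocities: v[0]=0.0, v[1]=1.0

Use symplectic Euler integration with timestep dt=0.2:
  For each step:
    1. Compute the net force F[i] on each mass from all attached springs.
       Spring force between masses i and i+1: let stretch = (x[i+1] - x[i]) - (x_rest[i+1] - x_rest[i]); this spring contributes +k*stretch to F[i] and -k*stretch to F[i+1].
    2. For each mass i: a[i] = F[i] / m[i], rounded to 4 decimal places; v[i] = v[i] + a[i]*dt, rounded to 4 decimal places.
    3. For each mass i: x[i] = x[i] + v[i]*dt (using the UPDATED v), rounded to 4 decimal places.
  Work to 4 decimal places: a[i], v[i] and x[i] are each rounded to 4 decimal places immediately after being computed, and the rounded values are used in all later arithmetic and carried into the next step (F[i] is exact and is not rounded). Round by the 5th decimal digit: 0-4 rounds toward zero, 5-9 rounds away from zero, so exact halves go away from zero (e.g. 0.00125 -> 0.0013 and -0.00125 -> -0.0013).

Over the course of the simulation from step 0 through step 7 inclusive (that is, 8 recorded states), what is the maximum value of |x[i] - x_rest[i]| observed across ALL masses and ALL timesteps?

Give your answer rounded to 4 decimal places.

Step 0: x=[7.0000 13.0000] v=[0.0000 1.0000]
Step 1: x=[7.0000 13.2000] v=[0.0000 1.0000]
Step 2: x=[7.0320 13.3680] v=[0.1600 0.8400]
Step 3: x=[7.1178 13.4822] v=[0.4288 0.5712]
Step 4: x=[7.2619 13.5381] v=[0.7203 0.2797]
Step 5: x=[7.4502 13.5498] v=[0.9413 0.0587]
Step 6: x=[7.6544 13.5456] v=[1.0210 -0.0210]
Step 7: x=[7.8412 13.5588] v=[0.9340 0.0660]
Max displacement = 1.8412

Answer: 1.8412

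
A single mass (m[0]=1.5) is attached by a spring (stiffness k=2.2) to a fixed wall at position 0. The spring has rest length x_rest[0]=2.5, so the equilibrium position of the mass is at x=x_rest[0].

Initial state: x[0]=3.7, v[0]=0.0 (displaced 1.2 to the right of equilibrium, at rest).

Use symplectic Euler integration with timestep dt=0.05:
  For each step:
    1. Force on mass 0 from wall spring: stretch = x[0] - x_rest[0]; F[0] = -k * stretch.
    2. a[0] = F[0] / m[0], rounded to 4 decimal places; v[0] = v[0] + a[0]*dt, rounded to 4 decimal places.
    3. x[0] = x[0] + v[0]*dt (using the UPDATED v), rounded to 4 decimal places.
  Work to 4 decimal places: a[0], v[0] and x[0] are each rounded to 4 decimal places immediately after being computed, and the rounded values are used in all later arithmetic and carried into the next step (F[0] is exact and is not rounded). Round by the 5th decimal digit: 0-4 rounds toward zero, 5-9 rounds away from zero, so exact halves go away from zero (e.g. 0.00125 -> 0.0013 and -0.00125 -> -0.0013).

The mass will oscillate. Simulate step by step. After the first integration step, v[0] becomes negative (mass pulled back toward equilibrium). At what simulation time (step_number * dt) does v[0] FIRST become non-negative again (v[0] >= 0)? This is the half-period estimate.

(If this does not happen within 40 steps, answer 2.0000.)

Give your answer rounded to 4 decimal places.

Step 0: x=[3.7000] v=[0.0000]
Step 1: x=[3.6956] v=[-0.0880]
Step 2: x=[3.6868] v=[-0.1757]
Step 3: x=[3.6737] v=[-0.2627]
Step 4: x=[3.6563] v=[-0.3488]
Step 5: x=[3.6346] v=[-0.4336]
Step 6: x=[3.6088] v=[-0.5168]
Step 7: x=[3.5789] v=[-0.5981]
Step 8: x=[3.5450] v=[-0.6772]
Step 9: x=[3.5073] v=[-0.7538]
Step 10: x=[3.4659] v=[-0.8277]
Step 11: x=[3.4210] v=[-0.8985]
Step 12: x=[3.3727] v=[-0.9660]
Step 13: x=[3.3212] v=[-1.0300]
Step 14: x=[3.2667] v=[-1.0902]
Step 15: x=[3.2094] v=[-1.1464]
Step 16: x=[3.1495] v=[-1.1984]
Step 17: x=[3.0872] v=[-1.2460]
Step 18: x=[3.0227] v=[-1.2891]
Step 19: x=[2.9563] v=[-1.3274]
Step 20: x=[2.8883] v=[-1.3609]
Step 21: x=[2.8188] v=[-1.3894]
Step 22: x=[2.7482] v=[-1.4128]
Step 23: x=[2.6767] v=[-1.4310]
Step 24: x=[2.6045] v=[-1.4440]
Step 25: x=[2.5319] v=[-1.4517]
Step 26: x=[2.4592] v=[-1.4540]
Step 27: x=[2.3867] v=[-1.4510]
Step 28: x=[2.3146] v=[-1.4427]
Step 29: x=[2.2431] v=[-1.4291]
Step 30: x=[2.1726] v=[-1.4103]
Step 31: x=[2.1033] v=[-1.3863]
Step 32: x=[2.0354] v=[-1.3572]
Step 33: x=[1.9692] v=[-1.3231]
Step 34: x=[1.9050] v=[-1.2842]
Step 35: x=[1.8430] v=[-1.2406]
Step 36: x=[1.7834] v=[-1.1924]
Step 37: x=[1.7264] v=[-1.1399]
Step 38: x=[1.6722] v=[-1.0832]
Step 39: x=[1.6211] v=[-1.0225]
Step 40: x=[1.5732] v=[-0.9580]
v[0] did not become non-negative within 40 steps; using fallback time=2.0000

Answer: 2.0000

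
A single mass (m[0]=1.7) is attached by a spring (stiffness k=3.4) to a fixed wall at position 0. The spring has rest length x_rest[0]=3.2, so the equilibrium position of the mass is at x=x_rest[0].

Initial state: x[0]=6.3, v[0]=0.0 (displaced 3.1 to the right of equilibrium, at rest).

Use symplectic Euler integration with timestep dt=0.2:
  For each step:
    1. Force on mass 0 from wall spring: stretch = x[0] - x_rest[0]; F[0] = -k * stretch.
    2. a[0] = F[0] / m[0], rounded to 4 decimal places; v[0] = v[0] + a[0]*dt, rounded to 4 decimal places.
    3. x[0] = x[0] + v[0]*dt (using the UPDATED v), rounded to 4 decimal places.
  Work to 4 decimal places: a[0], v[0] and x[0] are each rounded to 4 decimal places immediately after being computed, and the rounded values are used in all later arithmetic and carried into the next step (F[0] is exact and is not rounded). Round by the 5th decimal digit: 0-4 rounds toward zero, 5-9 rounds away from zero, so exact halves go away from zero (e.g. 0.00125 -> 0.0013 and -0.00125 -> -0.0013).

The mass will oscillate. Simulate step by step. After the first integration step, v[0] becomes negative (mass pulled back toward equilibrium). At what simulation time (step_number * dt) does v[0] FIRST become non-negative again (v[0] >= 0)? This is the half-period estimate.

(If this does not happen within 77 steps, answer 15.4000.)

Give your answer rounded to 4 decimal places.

Answer: 2.4000

Derivation:
Step 0: x=[6.3000] v=[0.0000]
Step 1: x=[6.0520] v=[-1.2400]
Step 2: x=[5.5758] v=[-2.3808]
Step 3: x=[4.9096] v=[-3.3311]
Step 4: x=[4.1066] v=[-4.0149]
Step 5: x=[3.2311] v=[-4.3775]
Step 6: x=[2.3531] v=[-4.3899]
Step 7: x=[1.5429] v=[-4.0511]
Step 8: x=[0.8652] v=[-3.3883]
Step 9: x=[0.3743] v=[-2.4544]
Step 10: x=[0.1095] v=[-1.3241]
Step 11: x=[0.0919] v=[-0.0879]
Step 12: x=[0.3230] v=[1.1553]
First v>=0 after going negative at step 12, time=2.4000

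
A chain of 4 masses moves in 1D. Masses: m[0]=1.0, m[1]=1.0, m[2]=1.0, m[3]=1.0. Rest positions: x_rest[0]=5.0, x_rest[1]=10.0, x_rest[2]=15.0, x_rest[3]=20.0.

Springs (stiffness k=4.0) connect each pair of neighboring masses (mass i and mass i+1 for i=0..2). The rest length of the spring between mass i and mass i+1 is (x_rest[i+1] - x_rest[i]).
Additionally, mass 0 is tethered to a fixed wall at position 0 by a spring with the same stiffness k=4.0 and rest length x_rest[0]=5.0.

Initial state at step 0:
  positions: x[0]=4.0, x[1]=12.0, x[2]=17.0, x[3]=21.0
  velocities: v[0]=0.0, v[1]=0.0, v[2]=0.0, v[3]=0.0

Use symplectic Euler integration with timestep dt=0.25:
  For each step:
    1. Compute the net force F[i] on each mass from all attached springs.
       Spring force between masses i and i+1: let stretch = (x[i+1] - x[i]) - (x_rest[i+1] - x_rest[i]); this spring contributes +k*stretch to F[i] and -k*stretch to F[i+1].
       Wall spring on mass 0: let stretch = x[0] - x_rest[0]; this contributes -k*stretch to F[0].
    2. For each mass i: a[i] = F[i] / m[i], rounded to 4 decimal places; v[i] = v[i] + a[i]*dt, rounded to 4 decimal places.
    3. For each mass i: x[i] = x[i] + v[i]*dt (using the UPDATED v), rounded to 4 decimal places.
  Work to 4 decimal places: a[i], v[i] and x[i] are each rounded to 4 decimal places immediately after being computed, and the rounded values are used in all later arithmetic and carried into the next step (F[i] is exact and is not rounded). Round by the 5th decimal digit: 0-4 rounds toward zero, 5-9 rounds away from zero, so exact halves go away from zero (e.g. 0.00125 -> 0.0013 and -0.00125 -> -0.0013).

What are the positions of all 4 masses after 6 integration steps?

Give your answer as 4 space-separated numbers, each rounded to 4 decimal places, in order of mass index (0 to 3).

Step 0: x=[4.0000 12.0000 17.0000 21.0000] v=[0.0000 0.0000 0.0000 0.0000]
Step 1: x=[5.0000 11.2500 16.7500 21.2500] v=[4.0000 -3.0000 -1.0000 1.0000]
Step 2: x=[6.3125 10.3125 16.2500 21.6250] v=[5.2500 -3.7500 -2.0000 1.5000]
Step 3: x=[7.0469 9.8594 15.6094 21.9063] v=[2.9375 -1.8125 -2.5625 1.1250]
Step 4: x=[6.7227 10.1407 15.1055 21.8633] v=[-1.2969 1.1250 -2.0156 -0.1719]
Step 5: x=[5.5723 10.8087 15.0499 21.3809] v=[-4.6016 2.6718 -0.2226 -1.9297]
Step 6: x=[4.3379 11.2279 15.5167 20.5657] v=[-4.9375 1.6766 1.8672 -3.2607]

Answer: 4.3379 11.2279 15.5167 20.5657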